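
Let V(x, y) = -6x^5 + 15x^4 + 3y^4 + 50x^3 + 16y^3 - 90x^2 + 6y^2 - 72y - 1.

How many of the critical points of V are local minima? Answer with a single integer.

4

V separates as a function of x plus a function of y, so ∇V=0 decouples.
∂V/∂x = -30x(x - 3)(x - 1)(x + 2) = 0 at x ∈ {-2, 0, 1, 3}; ∂V/∂y = 12(y - 1)(y + 2)(y + 3) = 0 at y ∈ {-3, -2, 1}.
The Hessian is diagonal: diag(V_xx, V_yy). Second derivatives: V_xx(-2)=900, V_xx(0)=-180, V_xx(1)=180, V_xx(3)=-900; V_yy(-3)=48, V_yy(-2)=-36, V_yy(1)=144.
Local minima occur where both diagonal entries positive: (-2, -3), (-2, 1), (1, -3), (1, 1). Count: 4.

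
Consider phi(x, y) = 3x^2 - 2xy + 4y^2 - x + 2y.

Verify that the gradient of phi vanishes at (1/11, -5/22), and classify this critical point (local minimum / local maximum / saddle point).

∇phi = (6x - 2y - 1, -2x + 8y + 2); substituting (1/11, -5/22) gives ∇phi = (0, 0), so (1/11, -5/22) is indeed a critical point.
The Hessian of phi is constant: H = [[6, -2], [-2, 8]].
det(H) = 6·8 − (-2)² = 44.
det(H) > 0 and tr(H) = 14 > 0, so H is positive definite and the point is a local minimum.

local minimum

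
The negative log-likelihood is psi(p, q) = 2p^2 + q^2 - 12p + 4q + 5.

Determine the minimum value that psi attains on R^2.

-17

psi(p,q) separates as A(p) + B(q) + 5, so its minimum is min A + min B + 5.
A'(p) = 4p - 12 vanishes at p ∈ {3}; B'(q) = 2q + 4 vanishes at q ∈ {-2}.
Local minima of A (where A''>0): A(3)=-18. Local minima of B: B(-2)=-4.
So the global minimum of psi is A(3) + B(-2) + 5 = -18 − 4 + 5 = -17, attained at (3, -2).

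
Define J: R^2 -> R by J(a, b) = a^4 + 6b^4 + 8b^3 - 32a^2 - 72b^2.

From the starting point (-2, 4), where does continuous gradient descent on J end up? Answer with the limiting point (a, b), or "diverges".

(-4, 2)

J is separable, so gradient descent decouples: a follows -∂J/∂a, b follows -∂J/∂b.
∂J/∂a = 4a(a - 4)(a + 4); at a=-2 this is 96, so a decreases.
∂J/∂b = 24b(b - 2)(b + 3); at b=4 this is 1344, so b decreases.
a converges to its nearest critical value -4 (a local min of the a-part); b converges to 2. The iterate converges to (-4, 2).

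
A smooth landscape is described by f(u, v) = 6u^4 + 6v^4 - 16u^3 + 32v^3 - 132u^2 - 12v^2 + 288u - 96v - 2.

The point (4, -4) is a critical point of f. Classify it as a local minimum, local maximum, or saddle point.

The mixed partial ∂²f/∂u∂v is 0, so the Hessian at any point is diag(f_uu, f_vv) = diag(24(3u^2 - 4u - 11), 24(3v^2 + 8v - 1)).
At (4, -4): H = diag(504, 360).
Both eigenvalues are positive, so H is positive definite: a local minimum.

local minimum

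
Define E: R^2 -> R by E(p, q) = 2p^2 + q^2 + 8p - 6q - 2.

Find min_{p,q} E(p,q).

E(p,q) separates as A(p) + B(q) − 2, so its minimum is min A + min B − 2.
A'(p) = 4p + 8 vanishes at p ∈ {-2}; B'(q) = 2q - 6 vanishes at q ∈ {3}.
Local minima of A (where A''>0): A(-2)=-8. Local minima of B: B(3)=-9.
So the global minimum of E is A(-2) + B(3) − 2 = -8 − 9 − 2 = -19, attained at (-2, 3).

-19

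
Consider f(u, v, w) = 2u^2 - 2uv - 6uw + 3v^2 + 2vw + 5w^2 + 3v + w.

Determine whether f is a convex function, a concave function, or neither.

convex

f is quadratic, so its Hessian is the constant matrix H = [[4, -2, -6], [-2, 6, 2], [-6, 2, 10]].
Leading principal minors: 4, 20, 16.
All positive ⇒ H ≻ 0 ⇒ convex.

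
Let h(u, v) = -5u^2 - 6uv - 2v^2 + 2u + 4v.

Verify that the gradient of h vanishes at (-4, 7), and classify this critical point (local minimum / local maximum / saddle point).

local maximum

∇h = (-10u - 6v + 2, -6u - 4v + 4); substituting (-4, 7) gives ∇h = (0, 0), so (-4, 7) is indeed a critical point.
The Hessian of h is constant: H = [[-10, -6], [-6, -4]].
det(H) = (-10)·(-4) − (-6)² = 4.
det(H) > 0 and tr(H) = -14 < 0, so H is negative definite and the point is a local maximum.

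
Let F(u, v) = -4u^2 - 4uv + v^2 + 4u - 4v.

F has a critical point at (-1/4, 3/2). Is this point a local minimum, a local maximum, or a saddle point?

saddle point

The Hessian of F is constant: H = [[-8, -4], [-4, 2]].
det(H) = (-8)·2 − (-4)² = -32.
Since det(H) < 0, H is indefinite and the critical point is a saddle point.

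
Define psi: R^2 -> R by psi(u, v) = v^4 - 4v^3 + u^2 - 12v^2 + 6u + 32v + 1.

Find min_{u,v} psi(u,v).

-72

psi(u,v) separates as P(u) + Q(v) + 1, so its minimum is min P + min Q + 1.
P'(u) = 2u + 6 vanishes at u ∈ {-3}; Q'(v) = 4(v - 4)(v - 1)(v + 2) vanishes at v ∈ {-2, 1, 4}.
Local minima of P (where P''>0): P(-3)=-9. Local minima of Q: Q(-2)=-64, Q(4)=-64.
So the global minimum of psi is P(-3) + Q(-2) + 1 = -9 − 64 + 1 = -72, attained at (-3, -2).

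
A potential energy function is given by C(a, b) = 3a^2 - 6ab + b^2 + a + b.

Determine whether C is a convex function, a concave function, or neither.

neither

C is quadratic, so its Hessian is the constant matrix H = [[6, -6], [-6, 2]].
det(H) = -24, tr(H) = 8.
det(H) < 0, so H is indefinite: neither convex nor concave.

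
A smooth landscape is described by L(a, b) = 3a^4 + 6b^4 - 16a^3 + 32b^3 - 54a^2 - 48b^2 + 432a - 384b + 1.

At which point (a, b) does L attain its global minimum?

(-3, 2)

L(a,b) separates as P(a) + Q(b) + 1, so its minimum is min P + min Q + 1.
P'(a) = 12(a - 4)(a - 3)(a + 3) vanishes at a ∈ {-3, 3, 4}; Q'(b) = 24(b - 2)(b + 2)(b + 4) vanishes at b ∈ {-4, -2, 2}.
Local minima of P (where P''>0): P(-3)=-1107, P(4)=608. Local minima of Q: Q(-4)=256, Q(2)=-608.
So the global minimum of L is P(-3) + Q(2) + 1 = -1107 − 608 + 1 = -1714, attained at (-3, 2).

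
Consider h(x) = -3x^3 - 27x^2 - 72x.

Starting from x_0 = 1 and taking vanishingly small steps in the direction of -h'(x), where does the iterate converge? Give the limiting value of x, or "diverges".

h'(x) = -9(x + 2)(x + 4), so h'(1) = -135.
Gradient descent moves in the -h' direction, i.e. x is increasing.
There is no critical point above x=1, and h' keeps the same sign, so the iterate runs off to +∞.

diverges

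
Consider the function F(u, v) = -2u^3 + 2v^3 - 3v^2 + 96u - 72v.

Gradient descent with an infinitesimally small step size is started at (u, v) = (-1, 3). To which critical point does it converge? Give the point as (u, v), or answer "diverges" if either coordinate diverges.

F is separable, so gradient descent decouples: u follows -∂F/∂u, v follows -∂F/∂v.
∂F/∂u = -6(u - 4)(u + 4); at u=-1 this is 90, so u decreases.
∂F/∂v = 6(v - 4)(v + 3); at v=3 this is -36, so v increases.
u converges to its nearest critical value -4 (a local min of the u-part); v converges to 4. The iterate converges to (-4, 4).

(-4, 4)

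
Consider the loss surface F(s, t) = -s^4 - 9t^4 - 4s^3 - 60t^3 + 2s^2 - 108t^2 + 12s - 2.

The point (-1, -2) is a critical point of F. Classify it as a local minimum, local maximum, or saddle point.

local minimum

The mixed partial ∂²F/∂s∂t is 0, so the Hessian at any point is diag(F_ss, F_tt) = diag(4(-3s^2 - 6s + 1), -36(3t^2 + 10t + 6)).
At (-1, -2): H = diag(16, 72).
Both eigenvalues are positive, so H is positive definite: a local minimum.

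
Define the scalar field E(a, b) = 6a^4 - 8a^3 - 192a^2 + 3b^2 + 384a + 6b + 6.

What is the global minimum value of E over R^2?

-2557

E(a,b) separates as P(a) + Q(b) + 6, so its minimum is min P + min Q + 6.
P'(a) = 24(a - 4)(a - 1)(a + 4) vanishes at a ∈ {-4, 1, 4}; Q'(b) = 6b + 6 vanishes at b ∈ {-1}.
Local minima of P (where P''>0): P(-4)=-2560, P(4)=-512. Local minima of Q: Q(-1)=-3.
So the global minimum of E is P(-4) + Q(-1) + 6 = -2560 − 3 + 6 = -2557, attained at (-4, -1).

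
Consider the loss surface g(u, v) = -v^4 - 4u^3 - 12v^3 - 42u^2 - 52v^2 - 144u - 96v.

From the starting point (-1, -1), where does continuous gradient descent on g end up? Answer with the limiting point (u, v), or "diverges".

g is separable, so gradient descent decouples: u follows -∂g/∂u, v follows -∂g/∂v.
∂g/∂u = -12(u + 3)(u + 4); at u=-1 this is -72, so u increases.
∂g/∂v = -4(v + 2)(v + 3)(v + 4); at v=-1 this is -24, so v increases.
The u-coordinate has no critical point in that direction and runs off to infinity.

diverges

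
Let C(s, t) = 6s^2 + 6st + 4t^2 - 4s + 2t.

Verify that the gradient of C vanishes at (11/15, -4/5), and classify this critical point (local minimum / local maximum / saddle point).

local minimum

∇C = (12s + 6t - 4, 6s + 8t + 2); substituting (11/15, -4/5) gives ∇C = (0, 0), so (11/15, -4/5) is indeed a critical point.
The Hessian of C is constant: H = [[12, 6], [6, 8]].
det(H) = 12·8 − 6² = 60.
det(H) > 0 and tr(H) = 20 > 0, so H is positive definite and the point is a local minimum.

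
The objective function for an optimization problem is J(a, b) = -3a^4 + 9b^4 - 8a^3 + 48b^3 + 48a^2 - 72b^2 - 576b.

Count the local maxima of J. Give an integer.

2

J separates as a function of a plus a function of b, so ∇J=0 decouples.
∂J/∂a = -12a(a - 2)(a + 4) = 0 at a ∈ {-4, 0, 2}; ∂J/∂b = 36(b - 2)(b + 2)(b + 4) = 0 at b ∈ {-4, -2, 2}.
The Hessian is diagonal: diag(J_aa, J_bb). Second derivatives: J_aa(-4)=-288, J_aa(0)=96, J_aa(2)=-144; J_bb(-4)=432, J_bb(-2)=-288, J_bb(2)=864.
Local maxima occur where both diagonal entries negative: (-4, -2), (2, -2). Count: 2.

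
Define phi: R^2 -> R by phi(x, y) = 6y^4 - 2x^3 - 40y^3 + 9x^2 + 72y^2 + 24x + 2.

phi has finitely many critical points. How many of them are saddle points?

3

phi separates as a function of x plus a function of y, so ∇phi=0 decouples.
∂phi/∂x = -6(x - 4)(x + 1) = 0 at x ∈ {-1, 4}; ∂phi/∂y = 24y(y - 3)(y - 2) = 0 at y ∈ {0, 2, 3}.
The Hessian is diagonal: diag(phi_xx, phi_yy). Second derivatives: phi_xx(-1)=30, phi_xx(4)=-30; phi_yy(0)=144, phi_yy(2)=-48, phi_yy(3)=72.
Saddle points occur where the two diagonal entries have opposite signs: (-1, 2), (4, 0), (4, 3). Count: 3.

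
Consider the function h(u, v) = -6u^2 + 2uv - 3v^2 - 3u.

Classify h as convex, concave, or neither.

concave

h is quadratic, so its Hessian is the constant matrix H = [[-12, 2], [2, -6]].
det(H) = 68, tr(H) = -18.
det(H) > 0 and tr(H) < 0, so H is negative definite everywhere: concave.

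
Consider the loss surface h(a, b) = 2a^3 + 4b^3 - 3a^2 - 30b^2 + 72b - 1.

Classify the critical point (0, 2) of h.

The mixed partial ∂²h/∂a∂b is 0, so the Hessian at any point is diag(h_aa, h_bb) = diag(6(2a - 1), 12(2b - 5)).
At (0, 2): H = diag(-6, -12).
Both eigenvalues are negative, so H is negative definite: a local maximum.

local maximum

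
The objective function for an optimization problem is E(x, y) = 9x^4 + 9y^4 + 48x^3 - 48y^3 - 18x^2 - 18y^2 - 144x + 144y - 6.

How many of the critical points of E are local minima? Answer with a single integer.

4

E separates as a function of x plus a function of y, so ∇E=0 decouples.
∂E/∂x = 36(x - 1)(x + 1)(x + 4) = 0 at x ∈ {-4, -1, 1}; ∂E/∂y = 36(y - 4)(y - 1)(y + 1) = 0 at y ∈ {-1, 1, 4}.
The Hessian is diagonal: diag(E_xx, E_yy). Second derivatives: E_xx(-4)=540, E_xx(-1)=-216, E_xx(1)=360; E_yy(-1)=360, E_yy(1)=-216, E_yy(4)=540.
Local minima occur where both diagonal entries positive: (-4, -1), (-4, 4), (1, -1), (1, 4). Count: 4.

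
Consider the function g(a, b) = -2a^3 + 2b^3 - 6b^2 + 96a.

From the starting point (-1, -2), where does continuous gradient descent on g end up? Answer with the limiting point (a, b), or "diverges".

diverges

g is separable, so gradient descent decouples: a follows -∂g/∂a, b follows -∂g/∂b.
∂g/∂a = -6(a - 4)(a + 4); at a=-1 this is 90, so a decreases.
∂g/∂b = 6b(b - 2); at b=-2 this is 48, so b decreases.
The b-coordinate has no critical point in that direction and runs off to infinity.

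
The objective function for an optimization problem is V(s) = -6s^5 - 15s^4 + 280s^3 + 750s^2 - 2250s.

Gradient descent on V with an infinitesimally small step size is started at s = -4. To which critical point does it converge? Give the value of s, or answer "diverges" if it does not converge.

-5

V'(s) = -30(s - 5)(s - 1)(s + 3)(s + 5), so V'(-4) = 1350.
Gradient descent moves in the -V' direction, i.e. s is decreasing.
The nearest critical point in that direction is s = -5, where V'' = 3600 > 0 (a local minimum). The iterate converges there.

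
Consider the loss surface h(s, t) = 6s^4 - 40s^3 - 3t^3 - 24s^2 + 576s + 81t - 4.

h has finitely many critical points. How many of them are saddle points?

h separates as a function of s plus a function of t, so ∇h=0 decouples.
∂h/∂s = 24(s - 4)(s - 3)(s + 2) = 0 at s ∈ {-2, 3, 4}; ∂h/∂t = -9(t - 3)(t + 3) = 0 at t ∈ {-3, 3}.
The Hessian is diagonal: diag(h_ss, h_tt). Second derivatives: h_ss(-2)=720, h_ss(3)=-120, h_ss(4)=144; h_tt(-3)=54, h_tt(3)=-54.
Saddle points occur where the two diagonal entries have opposite signs: (-2, 3), (3, -3), (4, 3). Count: 3.

3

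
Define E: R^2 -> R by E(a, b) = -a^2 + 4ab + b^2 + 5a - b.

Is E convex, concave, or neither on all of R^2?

neither

E is quadratic, so its Hessian is the constant matrix H = [[-2, 4], [4, 2]].
det(H) = -20, tr(H) = 0.
det(H) < 0, so H is indefinite: neither convex nor concave.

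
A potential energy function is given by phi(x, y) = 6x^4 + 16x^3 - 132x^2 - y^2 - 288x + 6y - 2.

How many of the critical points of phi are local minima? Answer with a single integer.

0

phi separates as a function of x plus a function of y, so ∇phi=0 decouples.
∂phi/∂x = 24(x - 3)(x + 1)(x + 4) = 0 at x ∈ {-4, -1, 3}; ∂phi/∂y = -2(y - 3) = 0 at y ∈ {3}.
The Hessian is diagonal: diag(phi_xx, phi_yy). Second derivatives: phi_xx(-4)=504, phi_xx(-1)=-288, phi_xx(3)=672; phi_yy(3)=-2.
Local minima occur where both diagonal entries positive: none. Count: 0.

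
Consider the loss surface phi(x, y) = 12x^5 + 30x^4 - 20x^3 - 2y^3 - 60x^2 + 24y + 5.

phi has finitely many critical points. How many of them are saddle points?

phi separates as a function of x plus a function of y, so ∇phi=0 decouples.
∂phi/∂x = 60x(x - 1)(x + 1)(x + 2) = 0 at x ∈ {-2, -1, 0, 1}; ∂phi/∂y = -6(y - 2)(y + 2) = 0 at y ∈ {-2, 2}.
The Hessian is diagonal: diag(phi_xx, phi_yy). Second derivatives: phi_xx(-2)=-360, phi_xx(-1)=120, phi_xx(0)=-120, phi_xx(1)=360; phi_yy(-2)=24, phi_yy(2)=-24.
Saddle points occur where the two diagonal entries have opposite signs: (-2, -2), (-1, 2), (0, -2), (1, 2). Count: 4.

4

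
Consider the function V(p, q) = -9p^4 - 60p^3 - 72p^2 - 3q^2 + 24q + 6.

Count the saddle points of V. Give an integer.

1

V separates as a function of p plus a function of q, so ∇V=0 decouples.
∂V/∂p = -36p(p + 1)(p + 4) = 0 at p ∈ {-4, -1, 0}; ∂V/∂q = -6(q - 4) = 0 at q ∈ {4}.
The Hessian is diagonal: diag(V_pp, V_qq). Second derivatives: V_pp(-4)=-432, V_pp(-1)=108, V_pp(0)=-144; V_qq(4)=-6.
Saddle points occur where the two diagonal entries have opposite signs: (-1, 4). Count: 1.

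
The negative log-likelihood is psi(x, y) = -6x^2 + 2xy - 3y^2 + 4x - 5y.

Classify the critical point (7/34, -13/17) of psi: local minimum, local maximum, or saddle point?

The Hessian of psi is constant: H = [[-12, 2], [2, -6]].
det(H) = (-12)·(-6) − 2² = 68.
det(H) > 0 and tr(H) = -18 < 0, so H is negative definite and the point is a local maximum.

local maximum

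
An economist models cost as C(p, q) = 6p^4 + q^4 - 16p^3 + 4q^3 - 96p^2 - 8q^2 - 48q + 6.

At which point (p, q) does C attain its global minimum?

(4, 2)

C(p,q) separates as A(p) + B(q) + 6, so its minimum is min A + min B + 6.
A'(p) = 24p(p - 4)(p + 2) vanishes at p ∈ {-2, 0, 4}; B'(q) = 4(q - 2)(q + 2)(q + 3) vanishes at q ∈ {-3, -2, 2}.
Local minima of A (where A''>0): A(-2)=-160, A(4)=-1024. Local minima of B: B(-3)=45, B(2)=-80.
So the global minimum of C is A(4) + B(2) + 6 = -1024 − 80 + 6 = -1098, attained at (4, 2).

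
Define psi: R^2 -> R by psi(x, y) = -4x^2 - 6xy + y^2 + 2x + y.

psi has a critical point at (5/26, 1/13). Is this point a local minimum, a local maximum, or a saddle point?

saddle point

The Hessian of psi is constant: H = [[-8, -6], [-6, 2]].
det(H) = (-8)·2 − (-6)² = -52.
Since det(H) < 0, H is indefinite and the critical point is a saddle point.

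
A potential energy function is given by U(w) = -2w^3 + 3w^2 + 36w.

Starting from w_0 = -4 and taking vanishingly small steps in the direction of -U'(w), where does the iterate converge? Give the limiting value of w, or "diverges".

U'(w) = -6(w - 3)(w + 2), so U'(-4) = -84.
Gradient descent moves in the -U' direction, i.e. w is increasing.
The nearest critical point in that direction is w = -2, where U'' = 30 > 0 (a local minimum). The iterate converges there.

-2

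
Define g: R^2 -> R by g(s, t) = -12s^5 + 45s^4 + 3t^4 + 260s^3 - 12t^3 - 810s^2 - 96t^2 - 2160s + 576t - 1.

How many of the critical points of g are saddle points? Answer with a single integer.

6

g separates as a function of s plus a function of t, so ∇g=0 decouples.
∂g/∂s = -60(s - 4)(s - 3)(s + 1)(s + 3) = 0 at s ∈ {-3, -1, 3, 4}; ∂g/∂t = 12(t - 4)(t - 3)(t + 4) = 0 at t ∈ {-4, 3, 4}.
The Hessian is diagonal: diag(g_ss, g_tt). Second derivatives: g_ss(-3)=5040, g_ss(-1)=-2400, g_ss(3)=1440, g_ss(4)=-2100; g_tt(-4)=672, g_tt(3)=-84, g_tt(4)=96.
Saddle points occur where the two diagonal entries have opposite signs: (-3, 3), (-1, -4), (-1, 4), (3, 3), (4, -4), (4, 4). Count: 6.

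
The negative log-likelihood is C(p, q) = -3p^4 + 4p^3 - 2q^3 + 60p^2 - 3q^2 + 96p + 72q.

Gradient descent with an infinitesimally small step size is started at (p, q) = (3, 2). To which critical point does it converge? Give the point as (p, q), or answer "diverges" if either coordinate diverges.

C is separable, so gradient descent decouples: p follows -∂C/∂p, q follows -∂C/∂q.
∂C/∂p = -12(p - 4)(p + 1)(p + 2); at p=3 this is 240, so p decreases.
∂C/∂q = -6(q - 3)(q + 4); at q=2 this is 36, so q decreases.
p converges to its nearest critical value -1 (a local min of the p-part); q converges to -4. The iterate converges to (-1, -4).

(-1, -4)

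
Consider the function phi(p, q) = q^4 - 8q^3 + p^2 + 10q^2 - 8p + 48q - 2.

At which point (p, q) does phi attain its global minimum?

phi(p,q) separates as A(p) + B(q) − 2, so its minimum is min A + min B − 2.
A'(p) = 2p - 8 vanishes at p ∈ {4}; B'(q) = 4(q - 4)(q - 3)(q + 1) vanishes at q ∈ {-1, 3, 4}.
Local minima of A (where A''>0): A(4)=-16. Local minima of B: B(-1)=-29, B(4)=96.
So the global minimum of phi is A(4) + B(-1) − 2 = -16 − 29 − 2 = -47, attained at (4, -1).

(4, -1)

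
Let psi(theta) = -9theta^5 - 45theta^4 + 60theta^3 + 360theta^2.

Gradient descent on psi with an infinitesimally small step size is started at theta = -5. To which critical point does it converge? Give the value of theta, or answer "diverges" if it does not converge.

psi'(theta) = -45theta(theta - 2)(theta + 2)(theta + 4), so psi'(-5) = -4725.
Gradient descent moves in the -psi' direction, i.e. theta is increasing.
The nearest critical point in that direction is theta = -4, where psi'' = 2160 > 0 (a local minimum). The iterate converges there.

-4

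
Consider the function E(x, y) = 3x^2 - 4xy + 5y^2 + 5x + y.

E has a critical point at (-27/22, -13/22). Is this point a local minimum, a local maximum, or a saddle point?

The Hessian of E is constant: H = [[6, -4], [-4, 10]].
det(H) = 6·10 − (-4)² = 44.
det(H) > 0 and tr(H) = 16 > 0, so H is positive definite and the point is a local minimum.

local minimum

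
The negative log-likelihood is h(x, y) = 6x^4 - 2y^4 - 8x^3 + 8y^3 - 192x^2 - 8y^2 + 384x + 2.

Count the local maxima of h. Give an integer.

h separates as a function of x plus a function of y, so ∇h=0 decouples.
∂h/∂x = 24(x - 4)(x - 1)(x + 4) = 0 at x ∈ {-4, 1, 4}; ∂h/∂y = -8y(y - 2)(y - 1) = 0 at y ∈ {0, 1, 2}.
The Hessian is diagonal: diag(h_xx, h_yy). Second derivatives: h_xx(-4)=960, h_xx(1)=-360, h_xx(4)=576; h_yy(0)=-16, h_yy(1)=8, h_yy(2)=-16.
Local maxima occur where both diagonal entries negative: (1, 0), (1, 2). Count: 2.

2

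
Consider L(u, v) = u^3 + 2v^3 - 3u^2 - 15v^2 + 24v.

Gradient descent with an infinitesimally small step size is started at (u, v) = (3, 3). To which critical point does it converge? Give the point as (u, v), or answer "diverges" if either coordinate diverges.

(2, 4)

L is separable, so gradient descent decouples: u follows -∂L/∂u, v follows -∂L/∂v.
∂L/∂u = 3u(u - 2); at u=3 this is 9, so u decreases.
∂L/∂v = 6(v - 4)(v - 1); at v=3 this is -12, so v increases.
u converges to its nearest critical value 2 (a local min of the u-part); v converges to 4. The iterate converges to (2, 4).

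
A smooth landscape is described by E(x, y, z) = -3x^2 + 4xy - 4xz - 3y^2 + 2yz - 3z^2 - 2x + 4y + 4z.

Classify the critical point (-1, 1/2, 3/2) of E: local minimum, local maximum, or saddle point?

The Hessian is constant: H = [[-6, 4, -4], [4, -6, 2], [-4, 2, -6]].
Leading principal minors: Δ₁ = -6, Δ₂ = 20, Δ₃ = -64.
The minors alternate sign starting negative (−, +, −), so H is negative definite: a local maximum.

local maximum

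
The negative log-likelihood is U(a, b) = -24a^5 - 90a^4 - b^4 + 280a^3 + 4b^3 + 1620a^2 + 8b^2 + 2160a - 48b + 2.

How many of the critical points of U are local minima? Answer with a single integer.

U separates as a function of a plus a function of b, so ∇U=0 decouples.
∂U/∂a = -120(a - 3)(a + 1)(a + 2)(a + 3) = 0 at a ∈ {-3, -2, -1, 3}; ∂U/∂b = -4(b - 3)(b - 2)(b + 2) = 0 at b ∈ {-2, 2, 3}.
The Hessian is diagonal: diag(U_aa, U_bb). Second derivatives: U_aa(-3)=1440, U_aa(-2)=-600, U_aa(-1)=960, U_aa(3)=-14400; U_bb(-2)=-80, U_bb(2)=16, U_bb(3)=-20.
Local minima occur where both diagonal entries positive: (-3, 2), (-1, 2). Count: 2.

2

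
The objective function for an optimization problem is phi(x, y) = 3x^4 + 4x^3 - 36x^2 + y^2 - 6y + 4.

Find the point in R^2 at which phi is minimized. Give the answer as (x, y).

(-3, 3)

phi(x,y) separates as P(x) + Q(y) + 4, so its minimum is min P + min Q + 4.
P'(x) = 12x(x - 2)(x + 3) vanishes at x ∈ {-3, 0, 2}; Q'(y) = 2y - 6 vanishes at y ∈ {3}.
Local minima of P (where P''>0): P(-3)=-189, P(2)=-64. Local minima of Q: Q(3)=-9.
So the global minimum of phi is P(-3) + Q(3) + 4 = -189 − 9 + 4 = -194, attained at (-3, 3).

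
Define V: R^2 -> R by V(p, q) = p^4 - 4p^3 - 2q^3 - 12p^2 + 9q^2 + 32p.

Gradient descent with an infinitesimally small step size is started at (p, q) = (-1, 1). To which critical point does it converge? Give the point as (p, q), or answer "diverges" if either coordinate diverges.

V is separable, so gradient descent decouples: p follows -∂V/∂p, q follows -∂V/∂q.
∂V/∂p = 4(p - 4)(p - 1)(p + 2); at p=-1 this is 40, so p decreases.
∂V/∂q = -6q(q - 3); at q=1 this is 12, so q decreases.
p converges to its nearest critical value -2 (a local min of the p-part); q converges to 0. The iterate converges to (-2, 0).

(-2, 0)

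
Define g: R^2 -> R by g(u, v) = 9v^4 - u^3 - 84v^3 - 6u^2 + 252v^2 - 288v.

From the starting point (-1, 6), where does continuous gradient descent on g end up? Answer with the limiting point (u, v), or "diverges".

g is separable, so gradient descent decouples: u follows -∂g/∂u, v follows -∂g/∂v.
∂g/∂u = -3u(u + 4); at u=-1 this is 9, so u decreases.
∂g/∂v = 36(v - 4)(v - 2)(v - 1); at v=6 this is 1440, so v decreases.
u converges to its nearest critical value -4 (a local min of the u-part); v converges to 4. The iterate converges to (-4, 4).

(-4, 4)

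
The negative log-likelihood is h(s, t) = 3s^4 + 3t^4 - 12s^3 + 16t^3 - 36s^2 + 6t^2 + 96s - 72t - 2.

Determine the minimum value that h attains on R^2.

-241

h(s,t) separates as P(s) + Q(t) − 2, so its minimum is min P + min Q − 2.
P'(s) = 12(s - 4)(s - 1)(s + 2) vanishes at s ∈ {-2, 1, 4}; Q'(t) = 12(t - 1)(t + 2)(t + 3) vanishes at t ∈ {-3, -2, 1}.
Local minima of P (where P''>0): P(-2)=-192, P(4)=-192. Local minima of Q: Q(-3)=81, Q(1)=-47.
So the global minimum of h is P(-2) + Q(1) − 2 = -192 − 47 − 2 = -241, attained at (-2, 1).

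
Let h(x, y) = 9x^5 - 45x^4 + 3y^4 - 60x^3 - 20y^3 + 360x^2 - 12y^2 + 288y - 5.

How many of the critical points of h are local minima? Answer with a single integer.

4

h separates as a function of x plus a function of y, so ∇h=0 decouples.
∂h/∂x = 45x(x - 4)(x - 2)(x + 2) = 0 at x ∈ {-2, 0, 2, 4}; ∂h/∂y = 12(y - 4)(y - 3)(y + 2) = 0 at y ∈ {-2, 3, 4}.
The Hessian is diagonal: diag(h_xx, h_yy). Second derivatives: h_xx(-2)=-2160, h_xx(0)=720, h_xx(2)=-720, h_xx(4)=2160; h_yy(-2)=360, h_yy(3)=-60, h_yy(4)=72.
Local minima occur where both diagonal entries positive: (0, -2), (0, 4), (4, -2), (4, 4). Count: 4.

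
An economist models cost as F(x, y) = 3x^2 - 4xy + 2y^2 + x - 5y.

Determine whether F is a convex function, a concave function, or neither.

F is quadratic, so its Hessian is the constant matrix H = [[6, -4], [-4, 4]].
det(H) = 8, tr(H) = 10.
det(H) > 0 and tr(H) > 0, so H is positive definite everywhere: convex.

convex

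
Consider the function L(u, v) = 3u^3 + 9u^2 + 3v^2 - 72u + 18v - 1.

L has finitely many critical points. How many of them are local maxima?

L separates as a function of u plus a function of v, so ∇L=0 decouples.
∂L/∂u = 9(u - 2)(u + 4) = 0 at u ∈ {-4, 2}; ∂L/∂v = 6(v + 3) = 0 at v ∈ {-3}.
The Hessian is diagonal: diag(L_uu, L_vv). Second derivatives: L_uu(-4)=-54, L_uu(2)=54; L_vv(-3)=6.
Local maxima occur where both diagonal entries negative: none. Count: 0.

0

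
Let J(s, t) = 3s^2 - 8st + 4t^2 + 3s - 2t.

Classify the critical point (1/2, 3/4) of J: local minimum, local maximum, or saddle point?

The Hessian of J is constant: H = [[6, -8], [-8, 8]].
det(H) = 6·8 − (-8)² = -16.
Since det(H) < 0, H is indefinite and the critical point is a saddle point.

saddle point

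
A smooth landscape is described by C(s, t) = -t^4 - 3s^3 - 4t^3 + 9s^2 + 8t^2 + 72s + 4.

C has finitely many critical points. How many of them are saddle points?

C separates as a function of s plus a function of t, so ∇C=0 decouples.
∂C/∂s = -9(s - 4)(s + 2) = 0 at s ∈ {-2, 4}; ∂C/∂t = -4t(t - 1)(t + 4) = 0 at t ∈ {-4, 0, 1}.
The Hessian is diagonal: diag(C_ss, C_tt). Second derivatives: C_ss(-2)=54, C_ss(4)=-54; C_tt(-4)=-80, C_tt(0)=16, C_tt(1)=-20.
Saddle points occur where the two diagonal entries have opposite signs: (-2, -4), (-2, 1), (4, 0). Count: 3.

3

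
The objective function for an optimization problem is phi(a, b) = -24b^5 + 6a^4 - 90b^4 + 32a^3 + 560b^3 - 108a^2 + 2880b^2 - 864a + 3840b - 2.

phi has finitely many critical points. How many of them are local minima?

4

phi separates as a function of a plus a function of b, so ∇phi=0 decouples.
∂phi/∂a = 24(a - 3)(a + 3)(a + 4) = 0 at a ∈ {-4, -3, 3}; ∂phi/∂b = -120(b - 4)(b + 1)(b + 2)(b + 4) = 0 at b ∈ {-4, -2, -1, 4}.
The Hessian is diagonal: diag(phi_aa, phi_bb). Second derivatives: phi_aa(-4)=168, phi_aa(-3)=-144, phi_aa(3)=1008; phi_bb(-4)=5760, phi_bb(-2)=-1440, phi_bb(-1)=1800, phi_bb(4)=-28800.
Local minima occur where both diagonal entries positive: (-4, -4), (-4, -1), (3, -4), (3, -1). Count: 4.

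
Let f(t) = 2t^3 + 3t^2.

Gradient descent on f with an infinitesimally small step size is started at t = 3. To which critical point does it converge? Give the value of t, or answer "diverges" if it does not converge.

0

f'(t) = 6t(t + 1), so f'(3) = 72.
Gradient descent moves in the -f' direction, i.e. t is decreasing.
The nearest critical point in that direction is t = 0, where f'' = 6 > 0 (a local minimum). The iterate converges there.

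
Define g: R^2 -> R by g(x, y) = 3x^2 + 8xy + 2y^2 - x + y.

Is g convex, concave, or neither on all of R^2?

neither

g is quadratic, so its Hessian is the constant matrix H = [[6, 8], [8, 4]].
det(H) = -40, tr(H) = 10.
det(H) < 0, so H is indefinite: neither convex nor concave.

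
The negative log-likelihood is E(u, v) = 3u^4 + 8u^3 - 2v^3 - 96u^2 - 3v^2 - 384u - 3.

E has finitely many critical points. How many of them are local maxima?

E separates as a function of u plus a function of v, so ∇E=0 decouples.
∂E/∂u = 12(u - 4)(u + 2)(u + 4) = 0 at u ∈ {-4, -2, 4}; ∂E/∂v = -6v(v + 1) = 0 at v ∈ {-1, 0}.
The Hessian is diagonal: diag(E_uu, E_vv). Second derivatives: E_uu(-4)=192, E_uu(-2)=-144, E_uu(4)=576; E_vv(-1)=6, E_vv(0)=-6.
Local maxima occur where both diagonal entries negative: (-2, 0). Count: 1.

1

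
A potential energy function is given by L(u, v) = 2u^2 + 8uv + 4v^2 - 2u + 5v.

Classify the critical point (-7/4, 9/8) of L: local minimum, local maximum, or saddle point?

The Hessian of L is constant: H = [[4, 8], [8, 8]].
det(H) = 4·8 − 8² = -32.
Since det(H) < 0, H is indefinite and the critical point is a saddle point.

saddle point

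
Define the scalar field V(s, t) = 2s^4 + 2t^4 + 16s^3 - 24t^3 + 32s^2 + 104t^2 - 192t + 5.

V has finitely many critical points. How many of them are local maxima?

V separates as a function of s plus a function of t, so ∇V=0 decouples.
∂V/∂s = 8s(s + 2)(s + 4) = 0 at s ∈ {-4, -2, 0}; ∂V/∂t = 8(t - 4)(t - 3)(t - 2) = 0 at t ∈ {2, 3, 4}.
The Hessian is diagonal: diag(V_ss, V_tt). Second derivatives: V_ss(-4)=64, V_ss(-2)=-32, V_ss(0)=64; V_tt(2)=16, V_tt(3)=-8, V_tt(4)=16.
Local maxima occur where both diagonal entries negative: (-2, 3). Count: 1.

1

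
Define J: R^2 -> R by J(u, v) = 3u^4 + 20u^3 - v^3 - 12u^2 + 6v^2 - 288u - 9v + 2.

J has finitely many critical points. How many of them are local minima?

2

J separates as a function of u plus a function of v, so ∇J=0 decouples.
∂J/∂u = 12(u - 2)(u + 3)(u + 4) = 0 at u ∈ {-4, -3, 2}; ∂J/∂v = -3(v - 3)(v - 1) = 0 at v ∈ {1, 3}.
The Hessian is diagonal: diag(J_uu, J_vv). Second derivatives: J_uu(-4)=72, J_uu(-3)=-60, J_uu(2)=360; J_vv(1)=6, J_vv(3)=-6.
Local minima occur where both diagonal entries positive: (-4, 1), (2, 1). Count: 2.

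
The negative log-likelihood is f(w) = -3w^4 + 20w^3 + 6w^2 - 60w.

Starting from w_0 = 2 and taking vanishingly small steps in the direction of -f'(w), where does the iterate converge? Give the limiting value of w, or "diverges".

1

f'(w) = -12(w - 5)(w - 1)(w + 1), so f'(2) = 108.
Gradient descent moves in the -f' direction, i.e. w is decreasing.
The nearest critical point in that direction is w = 1, where f'' = 96 > 0 (a local minimum). The iterate converges there.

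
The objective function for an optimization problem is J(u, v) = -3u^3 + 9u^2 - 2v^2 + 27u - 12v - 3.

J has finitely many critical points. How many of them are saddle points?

J separates as a function of u plus a function of v, so ∇J=0 decouples.
∂J/∂u = -9(u - 3)(u + 1) = 0 at u ∈ {-1, 3}; ∂J/∂v = -4(v + 3) = 0 at v ∈ {-3}.
The Hessian is diagonal: diag(J_uu, J_vv). Second derivatives: J_uu(-1)=36, J_uu(3)=-36; J_vv(-3)=-4.
Saddle points occur where the two diagonal entries have opposite signs: (-1, -3). Count: 1.

1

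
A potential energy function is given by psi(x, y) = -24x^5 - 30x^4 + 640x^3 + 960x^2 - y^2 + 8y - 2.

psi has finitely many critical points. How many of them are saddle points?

2

psi separates as a function of x plus a function of y, so ∇psi=0 decouples.
∂psi/∂x = -120x(x - 4)(x + 1)(x + 4) = 0 at x ∈ {-4, -1, 0, 4}; ∂psi/∂y = -2(y - 4) = 0 at y ∈ {4}.
The Hessian is diagonal: diag(psi_xx, psi_yy). Second derivatives: psi_xx(-4)=11520, psi_xx(-1)=-1800, psi_xx(0)=1920, psi_xx(4)=-19200; psi_yy(4)=-2.
Saddle points occur where the two diagonal entries have opposite signs: (-4, 4), (0, 4). Count: 2.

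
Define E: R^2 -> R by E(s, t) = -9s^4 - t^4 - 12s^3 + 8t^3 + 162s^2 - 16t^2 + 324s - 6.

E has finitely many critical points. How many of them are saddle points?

E separates as a function of s plus a function of t, so ∇E=0 decouples.
∂E/∂s = -36(s - 3)(s + 1)(s + 3) = 0 at s ∈ {-3, -1, 3}; ∂E/∂t = -4t(t - 4)(t - 2) = 0 at t ∈ {0, 2, 4}.
The Hessian is diagonal: diag(E_ss, E_tt). Second derivatives: E_ss(-3)=-432, E_ss(-1)=288, E_ss(3)=-864; E_tt(0)=-32, E_tt(2)=16, E_tt(4)=-32.
Saddle points occur where the two diagonal entries have opposite signs: (-3, 2), (-1, 0), (-1, 4), (3, 2). Count: 4.

4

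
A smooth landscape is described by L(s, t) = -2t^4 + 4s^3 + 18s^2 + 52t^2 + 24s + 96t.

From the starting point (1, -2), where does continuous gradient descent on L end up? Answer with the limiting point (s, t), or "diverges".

(-1, -1)

L is separable, so gradient descent decouples: s follows -∂L/∂s, t follows -∂L/∂t.
∂L/∂s = 12(s + 1)(s + 2); at s=1 this is 72, so s decreases.
∂L/∂t = -8(t - 4)(t + 1)(t + 3); at t=-2 this is -48, so t increases.
s converges to its nearest critical value -1 (a local min of the s-part); t converges to -1. The iterate converges to (-1, -1).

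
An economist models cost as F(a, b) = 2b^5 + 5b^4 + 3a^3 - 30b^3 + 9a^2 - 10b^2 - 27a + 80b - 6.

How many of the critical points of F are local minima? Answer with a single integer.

2

F separates as a function of a plus a function of b, so ∇F=0 decouples.
∂F/∂a = 9(a - 1)(a + 3) = 0 at a ∈ {-3, 1}; ∂F/∂b = 10(b - 2)(b - 1)(b + 1)(b + 4) = 0 at b ∈ {-4, -1, 1, 2}.
The Hessian is diagonal: diag(F_aa, F_bb). Second derivatives: F_aa(-3)=-36, F_aa(1)=36; F_bb(-4)=-900, F_bb(-1)=180, F_bb(1)=-100, F_bb(2)=180.
Local minima occur where both diagonal entries positive: (1, -1), (1, 2). Count: 2.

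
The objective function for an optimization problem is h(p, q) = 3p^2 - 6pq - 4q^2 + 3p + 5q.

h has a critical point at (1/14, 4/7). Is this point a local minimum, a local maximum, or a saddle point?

The Hessian of h is constant: H = [[6, -6], [-6, -8]].
det(H) = 6·(-8) − (-6)² = -84.
Since det(H) < 0, H is indefinite and the critical point is a saddle point.

saddle point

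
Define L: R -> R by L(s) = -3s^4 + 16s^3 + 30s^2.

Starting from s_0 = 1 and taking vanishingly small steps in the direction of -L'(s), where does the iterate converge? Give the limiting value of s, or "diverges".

L'(s) = -12s(s - 5)(s + 1), so L'(1) = 96.
Gradient descent moves in the -L' direction, i.e. s is decreasing.
The nearest critical point in that direction is s = 0, where L'' = 60 > 0 (a local minimum). The iterate converges there.

0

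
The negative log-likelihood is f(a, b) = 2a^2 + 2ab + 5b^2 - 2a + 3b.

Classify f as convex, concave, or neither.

convex

f is quadratic, so its Hessian is the constant matrix H = [[4, 2], [2, 10]].
det(H) = 36, tr(H) = 14.
det(H) > 0 and tr(H) > 0, so H is positive definite everywhere: convex.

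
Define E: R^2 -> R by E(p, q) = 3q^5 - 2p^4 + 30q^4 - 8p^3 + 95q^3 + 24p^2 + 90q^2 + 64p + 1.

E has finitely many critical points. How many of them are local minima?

E separates as a function of p plus a function of q, so ∇E=0 decouples.
∂E/∂p = -8(p - 2)(p + 1)(p + 4) = 0 at p ∈ {-4, -1, 2}; ∂E/∂q = 15q(q + 1)(q + 3)(q + 4) = 0 at q ∈ {-4, -3, -1, 0}.
The Hessian is diagonal: diag(E_pp, E_qq). Second derivatives: E_pp(-4)=-144, E_pp(-1)=72, E_pp(2)=-144; E_qq(-4)=-180, E_qq(-3)=90, E_qq(-1)=-90, E_qq(0)=180.
Local minima occur where both diagonal entries positive: (-1, -3), (-1, 0). Count: 2.

2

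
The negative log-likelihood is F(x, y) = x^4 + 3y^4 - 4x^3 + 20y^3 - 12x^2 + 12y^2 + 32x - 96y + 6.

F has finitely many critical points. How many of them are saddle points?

4

F separates as a function of x plus a function of y, so ∇F=0 decouples.
∂F/∂x = 4(x - 4)(x - 1)(x + 2) = 0 at x ∈ {-2, 1, 4}; ∂F/∂y = 12(y - 1)(y + 2)(y + 4) = 0 at y ∈ {-4, -2, 1}.
The Hessian is diagonal: diag(F_xx, F_yy). Second derivatives: F_xx(-2)=72, F_xx(1)=-36, F_xx(4)=72; F_yy(-4)=120, F_yy(-2)=-72, F_yy(1)=180.
Saddle points occur where the two diagonal entries have opposite signs: (-2, -2), (1, -4), (1, 1), (4, -2). Count: 4.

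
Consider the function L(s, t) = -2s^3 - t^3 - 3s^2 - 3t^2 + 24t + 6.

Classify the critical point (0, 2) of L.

The mixed partial ∂²L/∂s∂t is 0, so the Hessian at any point is diag(L_ss, L_tt) = diag(-6(2s + 1), -6(t + 1)).
At (0, 2): H = diag(-6, -18).
Both eigenvalues are negative, so H is negative definite: a local maximum.

local maximum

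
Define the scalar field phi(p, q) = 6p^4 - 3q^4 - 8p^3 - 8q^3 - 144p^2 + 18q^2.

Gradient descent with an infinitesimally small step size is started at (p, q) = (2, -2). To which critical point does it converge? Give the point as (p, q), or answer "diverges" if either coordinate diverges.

phi is separable, so gradient descent decouples: p follows -∂phi/∂p, q follows -∂phi/∂q.
∂phi/∂p = 24p(p - 4)(p + 3); at p=2 this is -480, so p increases.
∂phi/∂q = -12q(q - 1)(q + 3); at q=-2 this is -72, so q increases.
p converges to its nearest critical value 4 (a local min of the p-part); q converges to 0. The iterate converges to (4, 0).

(4, 0)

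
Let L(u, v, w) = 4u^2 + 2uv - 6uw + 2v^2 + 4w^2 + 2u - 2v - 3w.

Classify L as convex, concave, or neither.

convex

L is quadratic, so its Hessian is the constant matrix H = [[8, 2, -6], [2, 4, 0], [-6, 0, 8]].
Leading principal minors: 8, 28, 80.
All positive ⇒ H ≻ 0 ⇒ convex.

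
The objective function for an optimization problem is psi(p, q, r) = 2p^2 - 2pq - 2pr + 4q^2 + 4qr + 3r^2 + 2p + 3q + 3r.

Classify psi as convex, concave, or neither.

psi is quadratic, so its Hessian is the constant matrix H = [[4, -2, -2], [-2, 8, 4], [-2, 4, 6]].
Leading principal minors: 4, 28, 104.
All positive ⇒ H ≻ 0 ⇒ convex.

convex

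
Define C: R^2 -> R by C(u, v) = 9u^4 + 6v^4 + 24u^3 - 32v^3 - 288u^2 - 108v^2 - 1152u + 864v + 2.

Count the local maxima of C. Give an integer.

1

C separates as a function of u plus a function of v, so ∇C=0 decouples.
∂C/∂u = 36(u - 4)(u + 2)(u + 4) = 0 at u ∈ {-4, -2, 4}; ∂C/∂v = 24(v - 4)(v - 3)(v + 3) = 0 at v ∈ {-3, 3, 4}.
The Hessian is diagonal: diag(C_uu, C_vv). Second derivatives: C_uu(-4)=576, C_uu(-2)=-432, C_uu(4)=1728; C_vv(-3)=1008, C_vv(3)=-144, C_vv(4)=168.
Local maxima occur where both diagonal entries negative: (-2, 3). Count: 1.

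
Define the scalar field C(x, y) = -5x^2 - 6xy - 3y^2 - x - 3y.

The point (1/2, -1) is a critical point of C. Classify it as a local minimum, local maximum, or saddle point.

local maximum

The Hessian of C is constant: H = [[-10, -6], [-6, -6]].
det(H) = (-10)·(-6) − (-6)² = 24.
det(H) > 0 and tr(H) = -16 < 0, so H is negative definite and the point is a local maximum.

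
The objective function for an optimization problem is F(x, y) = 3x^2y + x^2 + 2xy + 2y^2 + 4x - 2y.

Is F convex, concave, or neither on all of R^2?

The term 3x^2y is cubic, so the Hessian is not constant.
∂²F/∂x² = 6y + 2, which takes both signs as y varies (negative for sufficiently negative y). A diagonal entry of the Hessian changing sign means the Hessian is neither positive- nor negative-semidefinite on all of R^2.

neither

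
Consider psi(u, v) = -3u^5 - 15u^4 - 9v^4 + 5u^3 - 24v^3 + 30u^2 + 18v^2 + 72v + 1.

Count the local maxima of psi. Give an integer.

4

psi separates as a function of u plus a function of v, so ∇psi=0 decouples.
∂psi/∂u = -15u(u - 1)(u + 1)(u + 4) = 0 at u ∈ {-4, -1, 0, 1}; ∂psi/∂v = -36(v - 1)(v + 1)(v + 2) = 0 at v ∈ {-2, -1, 1}.
The Hessian is diagonal: diag(psi_uu, psi_vv). Second derivatives: psi_uu(-4)=900, psi_uu(-1)=-90, psi_uu(0)=60, psi_uu(1)=-150; psi_vv(-2)=-108, psi_vv(-1)=72, psi_vv(1)=-216.
Local maxima occur where both diagonal entries negative: (-1, -2), (-1, 1), (1, -2), (1, 1). Count: 4.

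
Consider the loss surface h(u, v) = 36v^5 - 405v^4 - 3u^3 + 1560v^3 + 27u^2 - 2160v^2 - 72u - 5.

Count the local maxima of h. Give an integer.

h separates as a function of u plus a function of v, so ∇h=0 decouples.
∂h/∂u = -9(u - 4)(u - 2) = 0 at u ∈ {2, 4}; ∂h/∂v = 180v(v - 4)(v - 3)(v - 2) = 0 at v ∈ {0, 2, 3, 4}.
The Hessian is diagonal: diag(h_uu, h_vv). Second derivatives: h_uu(2)=18, h_uu(4)=-18; h_vv(0)=-4320, h_vv(2)=720, h_vv(3)=-540, h_vv(4)=1440.
Local maxima occur where both diagonal entries negative: (4, 0), (4, 3). Count: 2.

2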